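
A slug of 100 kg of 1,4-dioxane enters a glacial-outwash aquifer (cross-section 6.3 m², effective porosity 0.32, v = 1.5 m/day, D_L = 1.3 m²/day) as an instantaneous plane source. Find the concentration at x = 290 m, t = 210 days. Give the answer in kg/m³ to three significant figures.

0.478 kg/m³

For an instantaneous plane source, C(x,t) = M/(n_e·A·√(4πDt)) · exp(−(x−vt)²/(4Dt)), with n_e·A the pore (flow) area.
Plume center vt = 1.5 × 210 = 315 m, so the well at 290 m is 25 m upgradient of the peak.
√(4πDt) = 58.57 m, giving peak height M/(n_e·A·√(4πDt)) = 100/(0.32 × 6.3 × 58.57) = 0.8469 kg/m³.
(x−vt)²/(4Dt) = (-25)²/(4 × 1.3 × 210) = 0.5723; exp(−0.5723) = 0.5642.
C = 0.8469 × 0.5642 = 0.478 kg/m³.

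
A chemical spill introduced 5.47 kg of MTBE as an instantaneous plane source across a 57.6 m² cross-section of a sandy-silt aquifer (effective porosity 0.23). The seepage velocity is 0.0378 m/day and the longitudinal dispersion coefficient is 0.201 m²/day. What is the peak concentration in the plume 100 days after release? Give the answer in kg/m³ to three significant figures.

The peak of an instantaneous 1D plume sits at x = vt; there the Gaussian factor is 1 and C_max = M/(n_e·A·√(4πDt)), where n_e·A is the pore area the mass is dissolved in.
√(4πDt) = √(4π × 0.201 × 100) = 15.89 m, so C_max = 5.47/(0.23 × 57.6 × 15.89) = 0.0260 kg/m³.

0.0260 kg/m³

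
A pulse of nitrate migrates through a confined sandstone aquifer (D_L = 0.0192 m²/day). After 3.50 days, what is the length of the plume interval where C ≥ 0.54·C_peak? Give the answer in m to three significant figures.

The plume is Gaussian with σ = √(2Dt) = √(2 × 0.0192 × 3.50) = 0.3666 m.
C/C_peak = exp(−Δx²/(2σ²)) = 0.54 ⇒ Δx = σ·√(−2 ln 0.54) = 0.3666 × 1.110 = 0.4069 m.
Width = 2Δx = 0.814 m.

0.814 m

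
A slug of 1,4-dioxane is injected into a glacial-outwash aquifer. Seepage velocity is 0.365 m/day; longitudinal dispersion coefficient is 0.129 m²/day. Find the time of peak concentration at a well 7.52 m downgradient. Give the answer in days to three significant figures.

For the 1D instantaneous-source solution, setting ∂C/∂t = 0 at fixed x gives v²t² + 2Dt − x² = 0, so t = (√(D² + v²x²) − D)/v².
√(D² + v²x²) = √(0.129² + 0.365² × 7.52²) = 2.748; v² = 0.133225.
t = (2.748 − 0.129)/0.133225 = 19.7 days (vs. the pure-advection estimate x/v = 20.6 d).

19.7 days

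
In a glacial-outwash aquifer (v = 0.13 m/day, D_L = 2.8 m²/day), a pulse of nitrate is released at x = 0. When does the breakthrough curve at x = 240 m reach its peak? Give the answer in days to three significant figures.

For the 1D instantaneous-source solution, setting ∂C/∂t = 0 at fixed x gives v²t² + 2Dt − x² = 0, so t = (√(D² + v²x²) − D)/v².
√(D² + v²x²) = √(2.8² + 0.13² × 240²) = 31.33; v² = 0.0169.
t = (31.33 − 2.8)/0.0169 = 1690 days (vs. the pure-advection estimate x/v = 1850 d).

1690 days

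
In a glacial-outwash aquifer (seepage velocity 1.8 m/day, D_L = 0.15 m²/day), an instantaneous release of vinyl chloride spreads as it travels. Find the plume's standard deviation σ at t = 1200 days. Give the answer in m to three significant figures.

19.0 m

Dispersive spreading gives a Gaussian with σ² = 2Dt; advection only shifts the center.
σ = √(2 × 0.15 × 1200) = 19.0 m.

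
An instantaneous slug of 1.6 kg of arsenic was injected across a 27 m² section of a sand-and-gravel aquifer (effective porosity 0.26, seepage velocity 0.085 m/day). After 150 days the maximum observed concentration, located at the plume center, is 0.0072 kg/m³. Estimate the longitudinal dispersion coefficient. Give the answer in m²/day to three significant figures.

At the plume center C_max = M/(n_e·A·√(4πDt)), so D = M²/(4πt·(n_e·A·C_max)²).
n_e·A·C_max = 0.26 × 27 × 0.0072 = 0.05054 kg/m.
D = 1.6²/(4π × 150 × 0.05054²) = 0.532 m²/day.

0.532 m²/day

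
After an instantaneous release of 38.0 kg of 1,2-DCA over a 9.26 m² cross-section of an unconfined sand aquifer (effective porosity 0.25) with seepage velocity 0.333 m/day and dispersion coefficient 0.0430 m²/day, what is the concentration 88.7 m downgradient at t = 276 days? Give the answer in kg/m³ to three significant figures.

1.08 kg/m³

For an instantaneous plane source, C(x,t) = M/(n_e·A·√(4πDt)) · exp(−(x−vt)²/(4Dt)), with n_e·A the pore (flow) area.
Plume center vt = 0.333 × 276 = 91.908 m, so the well at 88.7 m is 3.208 m upgradient of the peak.
√(4πDt) = 12.21 m, giving peak height M/(n_e·A·√(4πDt)) = 38.0/(0.25 × 9.26 × 12.21) = 1.344 kg/m³.
(x−vt)²/(4Dt) = (-3.208)²/(4 × 0.0430 × 276) = 0.2168; exp(−0.2168) = 0.8051.
C = 1.344 × 0.8051 = 1.08 kg/m³.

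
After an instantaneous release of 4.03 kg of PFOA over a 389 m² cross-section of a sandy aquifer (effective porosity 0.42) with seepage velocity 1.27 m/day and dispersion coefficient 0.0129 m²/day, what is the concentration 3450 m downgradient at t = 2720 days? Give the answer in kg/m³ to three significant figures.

0.00102 kg/m³

For an instantaneous plane source, C(x,t) = M/(n_e·A·√(4πDt)) · exp(−(x−vt)²/(4Dt)), with n_e·A the pore (flow) area.
Plume center vt = 1.27 × 2720 = 3454.4 m, so the well at 3450 m is 4.4 m upgradient of the peak.
√(4πDt) = 21.00 m, giving peak height M/(n_e·A·√(4πDt)) = 4.03/(0.42 × 389 × 21.00) = 0.001175 kg/m³.
(x−vt)²/(4Dt) = (-4.4)²/(4 × 0.0129 × 2720) = 0.1379; exp(−0.1379) = 0.8712.
C = 0.001175 × 0.8712 = 0.00102 kg/m³.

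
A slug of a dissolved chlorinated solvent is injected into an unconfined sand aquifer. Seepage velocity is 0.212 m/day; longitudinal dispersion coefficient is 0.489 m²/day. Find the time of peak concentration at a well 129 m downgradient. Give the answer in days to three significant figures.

598 days

For the 1D instantaneous-source solution, setting ∂C/∂t = 0 at fixed x gives v²t² + 2Dt − x² = 0, so t = (√(D² + v²x²) − D)/v².
√(D² + v²x²) = √(0.489² + 0.212² × 129²) = 27.35; v² = 0.044944.
t = (27.35 − 0.489)/0.044944 = 598 days (vs. the pure-advection estimate x/v = 608 d).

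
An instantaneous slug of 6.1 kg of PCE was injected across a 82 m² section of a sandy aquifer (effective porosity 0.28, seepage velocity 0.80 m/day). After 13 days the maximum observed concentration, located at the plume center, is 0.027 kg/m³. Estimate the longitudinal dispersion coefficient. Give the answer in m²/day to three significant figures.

0.593 m²/day

At the plume center C_max = M/(n_e·A·√(4πDt)), so D = M²/(4πt·(n_e·A·C_max)²).
n_e·A·C_max = 0.28 × 82 × 0.027 = 0.6199 kg/m.
D = 6.1²/(4π × 13 × 0.6199²) = 0.593 m²/day.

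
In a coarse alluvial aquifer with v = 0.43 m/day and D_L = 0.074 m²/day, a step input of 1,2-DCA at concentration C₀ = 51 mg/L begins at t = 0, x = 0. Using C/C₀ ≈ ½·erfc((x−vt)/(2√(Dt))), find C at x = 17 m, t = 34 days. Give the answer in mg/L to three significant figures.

For a continuous step input, C/C₀ ≈ ½·erfc((x−vt)/(2√(Dt))).
vt = 0.43 × 34 = 14.62 m and 2√(Dt) = 2√(0.074 × 34) = 3.172 m.
Argument (x−vt)/(2√(Dt)) = (17 − 14.62)/3.172 = 0.7503; ½·erfc(0.7503) = 0.1443.
C = 51 × 0.1443 = 7.36 mg/L.

7.36 mg/L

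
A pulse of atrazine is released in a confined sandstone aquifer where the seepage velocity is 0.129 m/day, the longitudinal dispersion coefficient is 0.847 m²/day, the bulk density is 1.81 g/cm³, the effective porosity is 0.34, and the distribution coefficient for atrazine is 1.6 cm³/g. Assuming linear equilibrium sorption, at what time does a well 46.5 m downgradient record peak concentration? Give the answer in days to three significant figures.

Retardation factor R = 1 + ρ_b·K_d/n = 1 + 1.81 × 1.6/0.34 = 9.518.
Sorption retards both mechanisms: v_R = v/R = 0.01355 m/day, D_R = D/R = 0.08899 m²/day.
Peak time from v_R²t² + 2D_R t − x² = 0: t = (√(D_R² + v_R²x²) − D_R)/v_R².
√(D_R² + v_R²x²) = √(0.08899² + 0.01355² × 46.5²) = 0.6363; v_R² = 0.0001836.
t = (0.6363 − 0.08899)/0.0001836 = 2980 days.

2980 days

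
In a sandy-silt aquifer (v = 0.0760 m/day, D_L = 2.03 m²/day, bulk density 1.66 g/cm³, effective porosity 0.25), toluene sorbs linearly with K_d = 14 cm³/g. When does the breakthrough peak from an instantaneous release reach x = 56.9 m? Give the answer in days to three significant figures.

Retardation factor R = 1 + ρ_b·K_d/n = 1 + 1.66 × 14/0.25 = 93.96.
Sorption retards both mechanisms: v_R = v/R = 0.0008089 m/day, D_R = D/R = 0.02160 m²/day.
Peak time from v_R²t² + 2D_R t − x² = 0: t = (√(D_R² + v_R²x²) − D_R)/v_R².
√(D_R² + v_R²x²) = √(0.02160² + 0.0008089² × 56.9²) = 0.05084; v_R² = 6.543e-07.
t = (0.05084 − 0.02160)/6.543e-07 = 44700 days.

44700 days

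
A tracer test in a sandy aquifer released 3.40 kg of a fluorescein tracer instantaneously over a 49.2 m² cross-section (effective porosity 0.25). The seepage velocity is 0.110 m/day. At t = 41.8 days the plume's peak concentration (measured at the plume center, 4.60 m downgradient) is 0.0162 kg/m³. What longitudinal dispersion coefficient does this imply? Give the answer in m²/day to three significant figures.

0.554 m²/day

At the plume center C_max = M/(n_e·A·√(4πDt)), so D = M²/(4πt·(n_e·A·C_max)²).
n_e·A·C_max = 0.25 × 49.2 × 0.0162 = 0.1993 kg/m.
D = 3.40²/(4π × 41.8 × 0.1993²) = 0.554 m²/day.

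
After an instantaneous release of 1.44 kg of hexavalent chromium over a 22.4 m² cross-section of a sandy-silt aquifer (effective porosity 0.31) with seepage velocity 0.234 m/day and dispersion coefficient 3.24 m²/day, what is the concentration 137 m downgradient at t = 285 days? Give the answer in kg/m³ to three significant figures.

For an instantaneous plane source, C(x,t) = M/(n_e·A·√(4πDt)) · exp(−(x−vt)²/(4Dt)), with n_e·A the pore (flow) area.
Plume center vt = 0.234 × 285 = 66.69 m, so the well at 137 m is 70.31 m downgradient of the peak.
√(4πDt) = 107.7 m, giving peak height M/(n_e·A·√(4πDt)) = 1.44/(0.31 × 22.4 × 107.7) = 0.001925 kg/m³.
(x−vt)²/(4Dt) = (70.31)²/(4 × 3.24 × 285) = 1.338; exp(−1.338) = 0.2624.
C = 0.001925 × 0.2624 = 0.000505 kg/m³.

0.000505 kg/m³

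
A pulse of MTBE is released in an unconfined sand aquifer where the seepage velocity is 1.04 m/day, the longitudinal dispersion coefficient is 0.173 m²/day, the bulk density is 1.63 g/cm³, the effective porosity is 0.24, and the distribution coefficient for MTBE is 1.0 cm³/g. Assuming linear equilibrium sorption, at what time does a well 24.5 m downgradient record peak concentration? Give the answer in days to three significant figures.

182 days

Retardation factor R = 1 + ρ_b·K_d/n = 1 + 1.63 × 1.0/0.24 = 7.792.
Sorption retards both mechanisms: v_R = v/R = 0.1335 m/day, D_R = D/R = 0.02220 m²/day.
Peak time from v_R²t² + 2D_R t − x² = 0: t = (√(D_R² + v_R²x²) − D_R)/v_R².
√(D_R² + v_R²x²) = √(0.02220² + 0.1335² × 24.5²) = 3.271; v_R² = 0.01782.
t = (3.271 − 0.02220)/0.01782 = 182 days.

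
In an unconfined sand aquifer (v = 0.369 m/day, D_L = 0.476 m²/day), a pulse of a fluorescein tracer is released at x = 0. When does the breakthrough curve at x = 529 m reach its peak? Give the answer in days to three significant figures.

For the 1D instantaneous-source solution, setting ∂C/∂t = 0 at fixed x gives v²t² + 2Dt − x² = 0, so t = (√(D² + v²x²) − D)/v².
√(D² + v²x²) = √(0.476² + 0.369² × 529²) = 195.2; v² = 0.136161.
t = (195.2 − 0.476)/0.136161 = 1430 days (vs. the pure-advection estimate x/v = 1430 d).

1430 days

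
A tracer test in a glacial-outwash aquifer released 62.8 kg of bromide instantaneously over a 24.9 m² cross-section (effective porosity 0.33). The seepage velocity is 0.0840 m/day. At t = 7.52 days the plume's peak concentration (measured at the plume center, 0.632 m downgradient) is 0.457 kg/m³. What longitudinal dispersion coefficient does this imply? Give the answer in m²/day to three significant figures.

At the plume center C_max = M/(n_e·A·√(4πDt)), so D = M²/(4πt·(n_e·A·C_max)²).
n_e·A·C_max = 0.33 × 24.9 × 0.457 = 3.755 kg/m.
D = 62.8²/(4π × 7.52 × 3.755²) = 2.96 m²/day.

2.96 m²/day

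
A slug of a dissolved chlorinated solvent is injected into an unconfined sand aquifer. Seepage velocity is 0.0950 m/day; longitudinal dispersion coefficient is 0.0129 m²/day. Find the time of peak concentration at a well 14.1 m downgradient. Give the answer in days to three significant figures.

For the 1D instantaneous-source solution, setting ∂C/∂t = 0 at fixed x gives v²t² + 2Dt − x² = 0, so t = (√(D² + v²x²) − D)/v².
√(D² + v²x²) = √(0.0129² + 0.0950² × 14.1²) = 1.340; v² = 0.009025.
t = (1.340 − 0.0129)/0.009025 = 147 days (vs. the pure-advection estimate x/v = 148 d).

147 days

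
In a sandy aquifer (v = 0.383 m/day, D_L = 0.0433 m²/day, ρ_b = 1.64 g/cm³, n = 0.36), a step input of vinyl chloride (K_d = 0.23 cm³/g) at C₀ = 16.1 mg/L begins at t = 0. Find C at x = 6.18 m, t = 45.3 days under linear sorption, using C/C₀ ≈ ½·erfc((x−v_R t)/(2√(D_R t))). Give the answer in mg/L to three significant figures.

Retardation factor R = 1 + ρ_b·K_d/n = 1 + 1.64 × 0.23/0.36 = 2.048.
Sorption retards both mechanisms: v_R = v/R = 0.1870 m/day, D_R = D/R = 0.02114 m²/day.
v_R·t = 0.1870 × 45.3 = 8.4711 m; 2√(D_R t) = 1.957 m; argument = (6.18 − 8.4711)/1.957 = -1.171.
C = C₀ × ½·erfc(-1.171) = 16.1 × 0.9511 = 15.3 mg/L.

15.3 mg/L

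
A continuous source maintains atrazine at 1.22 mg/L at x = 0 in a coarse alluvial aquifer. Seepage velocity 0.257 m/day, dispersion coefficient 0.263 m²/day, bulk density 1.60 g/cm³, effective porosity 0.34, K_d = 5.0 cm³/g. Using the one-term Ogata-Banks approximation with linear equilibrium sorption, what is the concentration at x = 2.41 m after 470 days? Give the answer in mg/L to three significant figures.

0.959 mg/L

Retardation factor R = 1 + ρ_b·K_d/n = 1 + 1.60 × 5.0/0.34 = 24.53.
Sorption retards both mechanisms: v_R = v/R = 0.01048 m/day, D_R = D/R = 0.01072 m²/day.
v_R·t = 0.01048 × 470 = 4.9256 m; 2√(D_R t) = 4.489 m; argument = (2.41 − 4.9256)/4.489 = -0.5604.
C = C₀ × ½·erfc(-0.5604) = 1.22 × 0.7860 = 0.959 mg/L.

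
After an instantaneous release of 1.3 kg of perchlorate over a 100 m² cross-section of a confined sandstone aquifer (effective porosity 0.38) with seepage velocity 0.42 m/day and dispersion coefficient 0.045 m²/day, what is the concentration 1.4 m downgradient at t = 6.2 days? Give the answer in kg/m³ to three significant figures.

For an instantaneous plane source, C(x,t) = M/(n_e·A·√(4πDt)) · exp(−(x−vt)²/(4Dt)), with n_e·A the pore (flow) area.
Plume center vt = 0.42 × 6.2 = 2.604 m, so the well at 1.4 m is 1.204 m upgradient of the peak.
√(4πDt) = 1.872 m, giving peak height M/(n_e·A·√(4πDt)) = 1.3/(0.38 × 100 × 1.872) = 0.01827 kg/m³.
(x−vt)²/(4Dt) = (-1.204)²/(4 × 0.045 × 6.2) = 1.299; exp(−1.299) = 0.2728.
C = 0.01827 × 0.2728 = 0.00498 kg/m³.

0.00498 kg/m³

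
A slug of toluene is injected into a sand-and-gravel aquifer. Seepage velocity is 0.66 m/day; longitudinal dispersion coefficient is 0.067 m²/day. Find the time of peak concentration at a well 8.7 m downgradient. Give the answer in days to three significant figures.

13.0 days

For the 1D instantaneous-source solution, setting ∂C/∂t = 0 at fixed x gives v²t² + 2Dt − x² = 0, so t = (√(D² + v²x²) − D)/v².
√(D² + v²x²) = √(0.067² + 0.66² × 8.7²) = 5.742; v² = 0.4356.
t = (5.742 − 0.067)/0.4356 = 13.0 days (vs. the pure-advection estimate x/v = 13.2 d).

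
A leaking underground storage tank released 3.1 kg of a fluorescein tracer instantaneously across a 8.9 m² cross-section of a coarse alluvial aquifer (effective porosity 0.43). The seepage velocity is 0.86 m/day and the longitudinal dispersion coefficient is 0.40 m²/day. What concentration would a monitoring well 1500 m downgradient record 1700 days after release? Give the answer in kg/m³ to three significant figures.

0.00515 kg/m³

For an instantaneous plane source, C(x,t) = M/(n_e·A·√(4πDt)) · exp(−(x−vt)²/(4Dt)), with n_e·A the pore (flow) area.
Plume center vt = 0.86 × 1700 = 1462 m, so the well at 1500 m is 38 m downgradient of the peak.
√(4πDt) = 92.44 m, giving peak height M/(n_e·A·√(4πDt)) = 3.1/(0.43 × 8.9 × 92.44) = 0.008763 kg/m³.
(x−vt)²/(4Dt) = (38)²/(4 × 0.40 × 1700) = 0.5309; exp(−0.5309) = 0.5881.
C = 0.008763 × 0.5881 = 0.00515 kg/m³.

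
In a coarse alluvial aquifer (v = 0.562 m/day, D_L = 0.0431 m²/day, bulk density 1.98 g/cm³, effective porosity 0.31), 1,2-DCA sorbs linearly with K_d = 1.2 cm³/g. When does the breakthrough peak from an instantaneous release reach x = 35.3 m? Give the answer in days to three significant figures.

543 days

Retardation factor R = 1 + ρ_b·K_d/n = 1 + 1.98 × 1.2/0.31 = 8.665.
Sorption retards both mechanisms: v_R = v/R = 0.06486 m/day, D_R = D/R = 0.004974 m²/day.
Peak time from v_R²t² + 2D_R t − x² = 0: t = (√(D_R² + v_R²x²) − D_R)/v_R².
√(D_R² + v_R²x²) = √(0.004974² + 0.06486² × 35.3²) = 2.290; v_R² = 0.004207.
t = (2.290 − 0.004974)/0.004207 = 543 days.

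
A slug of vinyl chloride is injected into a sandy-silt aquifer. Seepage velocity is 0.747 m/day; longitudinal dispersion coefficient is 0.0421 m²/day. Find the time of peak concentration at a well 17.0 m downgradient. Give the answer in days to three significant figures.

22.7 days

For the 1D instantaneous-source solution, setting ∂C/∂t = 0 at fixed x gives v²t² + 2Dt − x² = 0, so t = (√(D² + v²x²) − D)/v².
√(D² + v²x²) = √(0.0421² + 0.747² × 17.0²) = 12.70; v² = 0.558009.
t = (12.70 − 0.0421)/0.558009 = 22.7 days (vs. the pure-advection estimate x/v = 22.8 d).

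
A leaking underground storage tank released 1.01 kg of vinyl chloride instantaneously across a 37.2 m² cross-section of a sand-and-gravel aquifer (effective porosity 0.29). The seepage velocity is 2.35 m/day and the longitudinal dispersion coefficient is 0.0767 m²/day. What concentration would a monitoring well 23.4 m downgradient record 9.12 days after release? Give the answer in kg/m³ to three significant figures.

0.00791 kg/m³

For an instantaneous plane source, C(x,t) = M/(n_e·A·√(4πDt)) · exp(−(x−vt)²/(4Dt)), with n_e·A the pore (flow) area.
Plume center vt = 2.35 × 9.12 = 21.432 m, so the well at 23.4 m is 1.968 m downgradient of the peak.
√(4πDt) = 2.965 m, giving peak height M/(n_e·A·√(4πDt)) = 1.01/(0.29 × 37.2 × 2.965) = 0.03158 kg/m³.
(x−vt)²/(4Dt) = (1.968)²/(4 × 0.0767 × 9.12) = 1.384; exp(−1.384) = 0.2506.
C = 0.03158 × 0.2506 = 0.00791 kg/m³.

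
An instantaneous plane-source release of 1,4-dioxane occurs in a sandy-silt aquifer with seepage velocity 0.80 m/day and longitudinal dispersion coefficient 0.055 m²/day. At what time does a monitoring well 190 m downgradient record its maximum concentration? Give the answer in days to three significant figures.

For the 1D instantaneous-source solution, setting ∂C/∂t = 0 at fixed x gives v²t² + 2Dt − x² = 0, so t = (√(D² + v²x²) − D)/v².
√(D² + v²x²) = √(0.055² + 0.80² × 190²) = 152.0; v² = 0.64.
t = (152.0 − 0.055)/0.64 = 237 days (vs. the pure-advection estimate x/v = 238 d).

237 days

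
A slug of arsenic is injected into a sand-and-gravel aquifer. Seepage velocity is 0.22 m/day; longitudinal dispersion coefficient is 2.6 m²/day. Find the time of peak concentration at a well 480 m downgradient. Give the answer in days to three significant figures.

2130 days

For the 1D instantaneous-source solution, setting ∂C/∂t = 0 at fixed x gives v²t² + 2Dt − x² = 0, so t = (√(D² + v²x²) − D)/v².
√(D² + v²x²) = √(2.6² + 0.22² × 480²) = 105.6; v² = 0.0484.
t = (105.6 − 2.6)/0.0484 = 2130 days (vs. the pure-advection estimate x/v = 2180 d).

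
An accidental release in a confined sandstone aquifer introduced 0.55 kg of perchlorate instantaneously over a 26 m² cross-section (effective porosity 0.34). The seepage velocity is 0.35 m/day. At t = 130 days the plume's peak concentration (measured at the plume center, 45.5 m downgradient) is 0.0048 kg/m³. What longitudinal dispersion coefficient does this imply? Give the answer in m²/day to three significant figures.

0.103 m²/day

At the plume center C_max = M/(n_e·A·√(4πDt)), so D = M²/(4πt·(n_e·A·C_max)²).
n_e·A·C_max = 0.34 × 26 × 0.0048 = 0.04243 kg/m.
D = 0.55²/(4π × 130 × 0.04243²) = 0.103 m²/day.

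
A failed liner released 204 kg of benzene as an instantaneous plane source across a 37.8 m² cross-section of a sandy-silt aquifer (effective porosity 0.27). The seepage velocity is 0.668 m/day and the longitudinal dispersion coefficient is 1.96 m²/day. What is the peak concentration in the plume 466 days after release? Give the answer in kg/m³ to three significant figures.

The peak of an instantaneous 1D plume sits at x = vt; there the Gaussian factor is 1 and C_max = M/(n_e·A·√(4πDt)), where n_e·A is the pore area the mass is dissolved in.
√(4πDt) = √(4π × 1.96 × 466) = 107.1 m, so C_max = 204/(0.27 × 37.8 × 107.1) = 0.187 kg/m³.

0.187 kg/m³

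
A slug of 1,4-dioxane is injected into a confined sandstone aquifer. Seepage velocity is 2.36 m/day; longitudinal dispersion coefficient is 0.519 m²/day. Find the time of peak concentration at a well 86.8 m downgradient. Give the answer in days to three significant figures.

For the 1D instantaneous-source solution, setting ∂C/∂t = 0 at fixed x gives v²t² + 2Dt − x² = 0, so t = (√(D² + v²x²) − D)/v².
√(D² + v²x²) = √(0.519² + 2.36² × 86.8²) = 204.8; v² = 5.5696.
t = (204.8 − 0.519)/5.5696 = 36.7 days (vs. the pure-advection estimate x/v = 36.8 d).

36.7 days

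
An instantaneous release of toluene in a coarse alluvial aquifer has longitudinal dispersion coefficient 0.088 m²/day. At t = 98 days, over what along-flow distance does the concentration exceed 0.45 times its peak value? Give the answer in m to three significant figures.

The plume is Gaussian with σ = √(2Dt) = √(2 × 0.088 × 98) = 4.153 m.
C/C_peak = exp(−Δx²/(2σ²)) = 0.45 ⇒ Δx = σ·√(−2 ln 0.45) = 4.153 × 1.264 = 5.249 m.
Width = 2Δx = 10.5 m.

10.5 m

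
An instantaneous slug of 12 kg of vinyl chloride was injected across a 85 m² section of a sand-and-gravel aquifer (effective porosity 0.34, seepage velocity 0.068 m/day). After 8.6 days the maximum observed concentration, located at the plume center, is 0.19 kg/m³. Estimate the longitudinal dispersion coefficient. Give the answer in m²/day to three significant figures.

At the plume center C_max = M/(n_e·A·√(4πDt)), so D = M²/(4πt·(n_e·A·C_max)²).
n_e·A·C_max = 0.34 × 85 × 0.19 = 5.491 kg/m.
D = 12²/(4π × 8.6 × 5.491²) = 0.0442 m²/day.

0.0442 m²/day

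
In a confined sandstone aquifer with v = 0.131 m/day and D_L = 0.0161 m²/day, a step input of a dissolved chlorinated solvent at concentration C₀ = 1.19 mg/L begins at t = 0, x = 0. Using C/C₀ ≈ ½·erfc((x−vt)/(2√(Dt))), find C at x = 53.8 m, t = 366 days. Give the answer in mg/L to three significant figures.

0.0524 mg/L

For a continuous step input, C/C₀ ≈ ½·erfc((x−vt)/(2√(Dt))).
vt = 0.131 × 366 = 47.946 m and 2√(Dt) = 2√(0.0161 × 366) = 4.855 m.
Argument (x−vt)/(2√(Dt)) = (53.8 − 47.946)/4.855 = 1.206; ½·erfc(1.206) = 0.04405.
C = 1.19 × 0.04405 = 0.0524 mg/L.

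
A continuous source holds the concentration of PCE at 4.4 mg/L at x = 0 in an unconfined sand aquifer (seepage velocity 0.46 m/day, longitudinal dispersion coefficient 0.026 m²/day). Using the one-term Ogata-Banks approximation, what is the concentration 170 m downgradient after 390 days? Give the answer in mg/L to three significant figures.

For a continuous step input, C/C₀ ≈ ½·erfc((x−vt)/(2√(Dt))).
vt = 0.46 × 390 = 179.4 m and 2√(Dt) = 2√(0.026 × 390) = 6.369 m.
Argument (x−vt)/(2√(Dt)) = (170 − 179.4)/6.369 = -1.476; ½·erfc(-1.476) = 0.9816.
C = 4.4 × 0.9816 = 4.32 mg/L.

4.32 mg/L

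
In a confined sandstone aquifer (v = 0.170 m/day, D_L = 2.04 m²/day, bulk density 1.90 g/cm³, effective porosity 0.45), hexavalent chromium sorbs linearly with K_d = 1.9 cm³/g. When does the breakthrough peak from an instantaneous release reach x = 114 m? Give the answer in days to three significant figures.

Retardation factor R = 1 + ρ_b·K_d/n = 1 + 1.90 × 1.9/0.45 = 9.022.
Sorption retards both mechanisms: v_R = v/R = 0.01884 m/day, D_R = D/R = 0.2261 m²/day.
Peak time from v_R²t² + 2D_R t − x² = 0: t = (√(D_R² + v_R²x²) − D_R)/v_R².
√(D_R² + v_R²x²) = √(0.2261² + 0.01884² × 114²) = 2.160; v_R² = 0.0003549.
t = (2.160 − 0.2261)/0.0003549 = 5450 days.

5450 days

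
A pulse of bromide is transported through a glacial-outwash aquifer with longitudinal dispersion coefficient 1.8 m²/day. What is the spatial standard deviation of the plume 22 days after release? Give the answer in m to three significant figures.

8.90 m

Dispersive spreading gives a Gaussian with σ² = 2Dt; advection only shifts the center.
σ = √(2 × 1.8 × 22) = 8.90 m.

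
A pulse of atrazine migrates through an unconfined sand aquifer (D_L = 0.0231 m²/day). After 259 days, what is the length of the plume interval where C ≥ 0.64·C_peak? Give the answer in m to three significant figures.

6.54 m

The plume is Gaussian with σ = √(2Dt) = √(2 × 0.0231 × 259) = 3.459 m.
C/C_peak = exp(−Δx²/(2σ²)) = 0.64 ⇒ Δx = σ·√(−2 ln 0.64) = 3.459 × 0.9448 = 3.268 m.
Width = 2Δx = 6.54 m.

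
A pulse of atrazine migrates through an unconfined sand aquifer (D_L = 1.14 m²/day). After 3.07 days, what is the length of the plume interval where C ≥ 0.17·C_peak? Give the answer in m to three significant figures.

9.96 m

The plume is Gaussian with σ = √(2Dt) = √(2 × 1.14 × 3.07) = 2.646 m.
C/C_peak = exp(−Δx²/(2σ²)) = 0.17 ⇒ Δx = σ·√(−2 ln 0.17) = 2.646 × 1.883 = 4.982 m.
Width = 2Δx = 9.96 m.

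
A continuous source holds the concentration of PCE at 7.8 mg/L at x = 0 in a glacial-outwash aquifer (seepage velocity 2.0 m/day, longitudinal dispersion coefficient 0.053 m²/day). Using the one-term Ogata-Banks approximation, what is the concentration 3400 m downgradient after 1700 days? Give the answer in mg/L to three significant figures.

For a continuous step input, C/C₀ ≈ ½·erfc((x−vt)/(2√(Dt))).
vt = 2.0 × 1700 = 3400 m and 2√(Dt) = 2√(0.053 × 1700) = 18.98 m.
Argument (x−vt)/(2√(Dt)) = (3400 − 3400)/18.98 = 0; ½·erfc(0) = 0.5000.
C = 7.8 × 0.5000 = 3.90 mg/L.

3.90 mg/L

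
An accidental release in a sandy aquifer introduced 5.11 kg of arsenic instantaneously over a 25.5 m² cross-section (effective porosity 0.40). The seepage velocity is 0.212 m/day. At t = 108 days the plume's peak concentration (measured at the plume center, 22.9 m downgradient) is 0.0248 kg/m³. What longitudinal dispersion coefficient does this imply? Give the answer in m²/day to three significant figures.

At the plume center C_max = M/(n_e·A·√(4πDt)), so D = M²/(4πt·(n_e·A·C_max)²).
n_e·A·C_max = 0.40 × 25.5 × 0.0248 = 0.2530 kg/m.
D = 5.11²/(4π × 108 × 0.2530²) = 0.301 m²/day.

0.301 m²/day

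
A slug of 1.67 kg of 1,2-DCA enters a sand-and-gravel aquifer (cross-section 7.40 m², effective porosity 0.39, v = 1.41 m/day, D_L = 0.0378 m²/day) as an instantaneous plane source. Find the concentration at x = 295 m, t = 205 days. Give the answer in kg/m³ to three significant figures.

For an instantaneous plane source, C(x,t) = M/(n_e·A·√(4πDt)) · exp(−(x−vt)²/(4Dt)), with n_e·A the pore (flow) area.
Plume center vt = 1.41 × 205 = 289.05 m, so the well at 295 m is 5.95 m downgradient of the peak.
√(4πDt) = 9.868 m, giving peak height M/(n_e·A·√(4πDt)) = 1.67/(0.39 × 7.40 × 9.868) = 0.05864 kg/m³.
(x−vt)²/(4Dt) = (5.95)²/(4 × 0.0378 × 205) = 1.142; exp(−1.142) = 0.3192.
C = 0.05864 × 0.3192 = 0.0187 kg/m³.

0.0187 kg/m³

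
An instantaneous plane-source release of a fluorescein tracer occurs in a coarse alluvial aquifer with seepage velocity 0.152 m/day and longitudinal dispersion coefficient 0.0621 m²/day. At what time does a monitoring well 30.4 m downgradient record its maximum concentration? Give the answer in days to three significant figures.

197 days

For the 1D instantaneous-source solution, setting ∂C/∂t = 0 at fixed x gives v²t² + 2Dt − x² = 0, so t = (√(D² + v²x²) − D)/v².
√(D² + v²x²) = √(0.0621² + 0.152² × 30.4²) = 4.621; v² = 0.023104.
t = (4.621 − 0.0621)/0.023104 = 197 days (vs. the pure-advection estimate x/v = 200 d).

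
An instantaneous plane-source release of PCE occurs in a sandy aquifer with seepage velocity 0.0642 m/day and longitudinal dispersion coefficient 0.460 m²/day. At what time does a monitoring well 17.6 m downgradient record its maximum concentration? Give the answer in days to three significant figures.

184 days

For the 1D instantaneous-source solution, setting ∂C/∂t = 0 at fixed x gives v²t² + 2Dt − x² = 0, so t = (√(D² + v²x²) − D)/v².
√(D² + v²x²) = √(0.460² + 0.0642² × 17.6²) = 1.220; v² = 0.00412164.
t = (1.220 − 0.460)/0.00412164 = 184 days (vs. the pure-advection estimate x/v = 274 d).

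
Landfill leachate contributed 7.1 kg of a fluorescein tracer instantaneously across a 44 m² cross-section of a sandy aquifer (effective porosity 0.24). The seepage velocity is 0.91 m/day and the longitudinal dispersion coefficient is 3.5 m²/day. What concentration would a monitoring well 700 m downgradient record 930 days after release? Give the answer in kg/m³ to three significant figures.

For an instantaneous plane source, C(x,t) = M/(n_e·A·√(4πDt)) · exp(−(x−vt)²/(4Dt)), with n_e·A the pore (flow) area.
Plume center vt = 0.91 × 930 = 846.3 m, so the well at 700 m is 146.3 m upgradient of the peak.
√(4πDt) = 202.2 m, giving peak height M/(n_e·A·√(4πDt)) = 7.1/(0.24 × 44 × 202.2) = 0.003325 kg/m³.
(x−vt)²/(4Dt) = (-146.3)²/(4 × 3.5 × 930) = 1.644; exp(−1.644) = 0.1932.
C = 0.003325 × 0.1932 = 0.000642 kg/m³.

0.000642 kg/m³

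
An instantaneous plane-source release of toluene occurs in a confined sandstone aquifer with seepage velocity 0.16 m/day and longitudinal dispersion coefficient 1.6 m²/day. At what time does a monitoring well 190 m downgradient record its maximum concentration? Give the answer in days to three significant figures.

For the 1D instantaneous-source solution, setting ∂C/∂t = 0 at fixed x gives v²t² + 2Dt − x² = 0, so t = (√(D² + v²x²) − D)/v².
√(D² + v²x²) = √(1.6² + 0.16² × 190²) = 30.44; v² = 0.0256.
t = (30.44 − 1.6)/0.0256 = 1130 days (vs. the pure-advection estimate x/v = 1190 d).

1130 days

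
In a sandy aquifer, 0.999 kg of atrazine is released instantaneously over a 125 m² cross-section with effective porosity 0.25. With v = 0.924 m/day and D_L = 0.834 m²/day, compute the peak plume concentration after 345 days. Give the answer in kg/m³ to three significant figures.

The peak of an instantaneous 1D plume sits at x = vt; there the Gaussian factor is 1 and C_max = M/(n_e·A·√(4πDt)), where n_e·A is the pore area the mass is dissolved in.
√(4πDt) = √(4π × 0.834 × 345) = 60.13 m, so C_max = 0.999/(0.25 × 125 × 60.13) = 0.000532 kg/m³.

0.000532 kg/m³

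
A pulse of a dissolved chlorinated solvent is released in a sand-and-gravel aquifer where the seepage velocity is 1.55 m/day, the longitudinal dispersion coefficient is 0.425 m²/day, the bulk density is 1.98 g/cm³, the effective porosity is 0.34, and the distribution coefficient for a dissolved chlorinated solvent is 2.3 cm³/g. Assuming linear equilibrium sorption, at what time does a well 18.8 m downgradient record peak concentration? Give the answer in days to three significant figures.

172 days

Retardation factor R = 1 + ρ_b·K_d/n = 1 + 1.98 × 2.3/0.34 = 14.39.
Sorption retards both mechanisms: v_R = v/R = 0.1077 m/day, D_R = D/R = 0.02953 m²/day.
Peak time from v_R²t² + 2D_R t − x² = 0: t = (√(D_R² + v_R²x²) − D_R)/v_R².
√(D_R² + v_R²x²) = √(0.02953² + 0.1077² × 18.8²) = 2.025; v_R² = 0.01160.
t = (2.025 − 0.02953)/0.01160 = 172 days.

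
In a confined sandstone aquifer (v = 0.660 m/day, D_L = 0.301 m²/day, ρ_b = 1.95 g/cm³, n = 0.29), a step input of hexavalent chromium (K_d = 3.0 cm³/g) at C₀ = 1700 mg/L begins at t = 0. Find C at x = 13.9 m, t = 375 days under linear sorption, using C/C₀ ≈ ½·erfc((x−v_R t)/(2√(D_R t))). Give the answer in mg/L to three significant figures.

424 mg/L

Retardation factor R = 1 + ρ_b·K_d/n = 1 + 1.95 × 3.0/0.29 = 21.17.
Sorption retards both mechanisms: v_R = v/R = 0.03118 m/day, D_R = D/R = 0.01422 m²/day.
v_R·t = 0.03118 × 375 = 11.6925 m; 2√(D_R t) = 4.618 m; argument = (13.9 − 11.6925)/4.618 = 0.4780.
C = C₀ × ½·erfc(0.4780) = 1700 × 0.2495 = 424 mg/L.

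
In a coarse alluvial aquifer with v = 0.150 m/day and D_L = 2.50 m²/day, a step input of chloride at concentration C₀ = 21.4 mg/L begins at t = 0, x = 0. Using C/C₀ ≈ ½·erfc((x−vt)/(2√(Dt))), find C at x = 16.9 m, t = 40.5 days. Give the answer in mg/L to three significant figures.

For a continuous step input, C/C₀ ≈ ½·erfc((x−vt)/(2√(Dt))).
vt = 0.150 × 40.5 = 6.075 m and 2√(Dt) = 2√(2.50 × 40.5) = 20.12 m.
Argument (x−vt)/(2√(Dt)) = (16.9 − 6.075)/20.12 = 0.5380; ½·erfc(0.5380) = 0.2234.
C = 21.4 × 0.2234 = 4.78 mg/L.

4.78 mg/L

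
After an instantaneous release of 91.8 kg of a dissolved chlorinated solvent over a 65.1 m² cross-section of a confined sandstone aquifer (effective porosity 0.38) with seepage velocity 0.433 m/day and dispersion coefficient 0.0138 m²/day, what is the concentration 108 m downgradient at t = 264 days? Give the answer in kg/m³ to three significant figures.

0.0356 kg/m³

For an instantaneous plane source, C(x,t) = M/(n_e·A·√(4πDt)) · exp(−(x−vt)²/(4Dt)), with n_e·A the pore (flow) area.
Plume center vt = 0.433 × 264 = 114.312 m, so the well at 108 m is 6.312 m upgradient of the peak.
√(4πDt) = 6.766 m, giving peak height M/(n_e·A·√(4πDt)) = 91.8/(0.38 × 65.1 × 6.766) = 0.5485 kg/m³.
(x−vt)²/(4Dt) = (-6.312)²/(4 × 0.0138 × 264) = 2.734; exp(−2.734) = 0.06496.
C = 0.5485 × 0.06496 = 0.0356 kg/m³.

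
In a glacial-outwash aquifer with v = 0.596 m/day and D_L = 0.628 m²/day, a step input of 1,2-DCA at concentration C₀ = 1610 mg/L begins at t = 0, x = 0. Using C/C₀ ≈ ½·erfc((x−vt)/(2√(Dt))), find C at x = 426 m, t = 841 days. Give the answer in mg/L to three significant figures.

For a continuous step input, C/C₀ ≈ ½·erfc((x−vt)/(2√(Dt))).
vt = 0.596 × 841 = 501.236 m and 2√(Dt) = 2√(0.628 × 841) = 45.96 m.
Argument (x−vt)/(2√(Dt)) = (426 − 501.236)/45.96 = -1.637; ½·erfc(-1.637) = 0.9897.
C = 1610 × 0.9897 = 1590 mg/L.

1590 mg/L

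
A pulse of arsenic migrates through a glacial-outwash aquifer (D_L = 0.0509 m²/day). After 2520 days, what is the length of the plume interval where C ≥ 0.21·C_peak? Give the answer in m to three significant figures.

56.6 m

The plume is Gaussian with σ = √(2Dt) = √(2 × 0.0509 × 2520) = 16.02 m.
C/C_peak = exp(−Δx²/(2σ²)) = 0.21 ⇒ Δx = σ·√(−2 ln 0.21) = 16.02 × 1.767 = 28.31 m.
Width = 2Δx = 56.6 m.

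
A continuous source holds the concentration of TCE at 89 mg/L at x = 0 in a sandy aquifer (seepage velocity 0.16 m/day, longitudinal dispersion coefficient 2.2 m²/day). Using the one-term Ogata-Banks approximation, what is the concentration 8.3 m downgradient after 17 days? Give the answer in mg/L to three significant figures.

For a continuous step input, C/C₀ ≈ ½·erfc((x−vt)/(2√(Dt))).
vt = 0.16 × 17 = 2.72 m and 2√(Dt) = 2√(2.2 × 17) = 12.23 m.
Argument (x−vt)/(2√(Dt)) = (8.3 − 2.72)/12.23 = 0.4563; ½·erfc(0.4563) = 0.2594.
C = 89 × 0.2594 = 23.1 mg/L.

23.1 mg/L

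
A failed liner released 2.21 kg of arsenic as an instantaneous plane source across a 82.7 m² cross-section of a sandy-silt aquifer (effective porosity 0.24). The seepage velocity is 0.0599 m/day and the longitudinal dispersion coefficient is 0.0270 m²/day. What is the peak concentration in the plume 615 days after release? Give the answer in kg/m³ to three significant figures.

The peak of an instantaneous 1D plume sits at x = vt; there the Gaussian factor is 1 and C_max = M/(n_e·A·√(4πDt)), where n_e·A is the pore area the mass is dissolved in.
√(4πDt) = √(4π × 0.0270 × 615) = 14.45 m, so C_max = 2.21/(0.24 × 82.7 × 14.45) = 0.00771 kg/m³.

0.00771 kg/m³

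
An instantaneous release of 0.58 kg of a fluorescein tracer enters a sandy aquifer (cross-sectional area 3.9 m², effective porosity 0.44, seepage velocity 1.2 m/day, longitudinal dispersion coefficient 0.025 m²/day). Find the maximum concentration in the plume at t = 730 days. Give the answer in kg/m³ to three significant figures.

0.0223 kg/m³

The peak of an instantaneous 1D plume sits at x = vt; there the Gaussian factor is 1 and C_max = M/(n_e·A·√(4πDt)), where n_e·A is the pore area the mass is dissolved in.
√(4πDt) = √(4π × 0.025 × 730) = 15.14 m, so C_max = 0.58/(0.44 × 3.9 × 15.14) = 0.0223 kg/m³.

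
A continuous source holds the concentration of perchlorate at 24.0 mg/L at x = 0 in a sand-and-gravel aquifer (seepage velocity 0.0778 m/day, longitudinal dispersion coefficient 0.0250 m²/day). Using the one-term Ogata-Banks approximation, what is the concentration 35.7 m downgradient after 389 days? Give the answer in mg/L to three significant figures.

2.61 mg/L

For a continuous step input, C/C₀ ≈ ½·erfc((x−vt)/(2√(Dt))).
vt = 0.0778 × 389 = 30.2642 m and 2√(Dt) = 2√(0.0250 × 389) = 6.237 m.
Argument (x−vt)/(2√(Dt)) = (35.7 − 30.2642)/6.237 = 0.8715; ½·erfc(0.8715) = 0.1089.
C = 24.0 × 0.1089 = 2.61 mg/L.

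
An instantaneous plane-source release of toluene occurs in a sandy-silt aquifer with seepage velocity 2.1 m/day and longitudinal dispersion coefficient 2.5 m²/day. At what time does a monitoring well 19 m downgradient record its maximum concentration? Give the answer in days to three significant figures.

For the 1D instantaneous-source solution, setting ∂C/∂t = 0 at fixed x gives v²t² + 2Dt − x² = 0, so t = (√(D² + v²x²) − D)/v².
√(D² + v²x²) = √(2.5² + 2.1² × 19²) = 39.98; v² = 4.41.
t = (39.98 − 2.5)/4.41 = 8.50 days (vs. the pure-advection estimate x/v = 9.05 d).

8.50 days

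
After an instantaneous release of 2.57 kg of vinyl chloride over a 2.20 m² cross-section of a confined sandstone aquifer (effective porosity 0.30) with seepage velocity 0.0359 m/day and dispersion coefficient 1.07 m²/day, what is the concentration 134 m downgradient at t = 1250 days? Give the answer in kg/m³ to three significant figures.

For an instantaneous plane source, C(x,t) = M/(n_e·A·√(4πDt)) · exp(−(x−vt)²/(4Dt)), with n_e·A the pore (flow) area.
Plume center vt = 0.0359 × 1250 = 44.875 m, so the well at 134 m is 89.125 m downgradient of the peak.
√(4πDt) = 129.6 m, giving peak height M/(n_e·A·√(4πDt)) = 2.57/(0.30 × 2.20 × 129.6) = 0.03005 kg/m³.
(x−vt)²/(4Dt) = (89.125)²/(4 × 1.07 × 1250) = 1.485; exp(−1.485) = 0.2265.
C = 0.03005 × 0.2265 = 0.00681 kg/m³.

0.00681 kg/m³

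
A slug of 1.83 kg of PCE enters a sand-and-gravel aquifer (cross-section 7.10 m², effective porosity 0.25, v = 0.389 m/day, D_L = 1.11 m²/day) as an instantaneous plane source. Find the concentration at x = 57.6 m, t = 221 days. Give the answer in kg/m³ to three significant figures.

For an instantaneous plane source, C(x,t) = M/(n_e·A·√(4πDt)) · exp(−(x−vt)²/(4Dt)), with n_e·A the pore (flow) area.
Plume center vt = 0.389 × 221 = 85.969 m, so the well at 57.6 m is 28.369 m upgradient of the peak.
√(4πDt) = 55.52 m, giving peak height M/(n_e·A·√(4πDt)) = 1.83/(0.25 × 7.10 × 55.52) = 0.01857 kg/m³.
(x−vt)²/(4Dt) = (-28.369)²/(4 × 1.11 × 221) = 0.8202; exp(−0.8202) = 0.4403.
C = 0.01857 × 0.4403 = 0.00818 kg/m³.

0.00818 kg/m³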